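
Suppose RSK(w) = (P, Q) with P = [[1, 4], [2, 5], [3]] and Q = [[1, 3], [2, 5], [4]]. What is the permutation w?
3 2 5 1 4

Reverse the RSK construction: for i from n down to 1, find the cell of Q containing i, remove the entry at that cell from P, and reverse-bump it up through P; the value ejected from row 1 is w(i).

Step i=5: Q has 5 at row 2, column 2; remove 5 from row 2 of P and reverse-bump: 5 enters row 1 and ejects 4. So w(5) = 4. P is now [[1, 5], [2], [3]].
Step i=4: Q has 4 at row 3, column 1; remove 3 from row 3 of P and reverse-bump: 3 enters row 2 and ejects 2; 2 enters row 1 and ejects 1. So w(4) = 1. P is now [[2, 5], [3]].
Step i=3: Q has 3 at row 1, column 2; remove that cell from P, ejecting 5. So w(3) = 5. P is now [[2], [3]].
Step i=2: Q has 2 at row 2, column 1; remove 3 from row 2 of P and reverse-bump: 3 enters row 1 and ejects 2. So w(2) = 2. P is now [[3]].
Step i=1: Q has 1 at row 1, column 1; remove that cell from P, ejecting 3. So w(1) = 3. P is now [].

So w = 3 2 5 1 4.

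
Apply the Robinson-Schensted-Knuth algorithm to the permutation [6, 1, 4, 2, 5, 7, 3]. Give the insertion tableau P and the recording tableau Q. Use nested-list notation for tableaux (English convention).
Insert each entry of the permutation into P by Schensted row insertion, recording in Q the position of each new cell.

Insert 6: appended to row 1. P = [[6]].
Insert 1: 1 bumps 6 from row 1; 6 starts row 2. P = [[1], [6]].
Insert 4: appended to row 1. P = [[1, 4], [6]].
Insert 2: 2 bumps 4 from row 1; 4 bumps 6 from row 2; 6 starts row 3. P = [[1, 2], [4], [6]].
Insert 5: appended to row 1. P = [[1, 2, 5], [4], [6]].
Insert 7: appended to row 1. P = [[1, 2, 5, 7], [4], [6]].
Insert 3: 3 bumps 5 from row 1; 5 appends to row 2. P = [[1, 2, 3, 7], [4, 5], [6]].

So P = [[1, 2, 3, 7], [4, 5], [6]], Q = [[1, 3, 5, 6], [2, 7], [4]].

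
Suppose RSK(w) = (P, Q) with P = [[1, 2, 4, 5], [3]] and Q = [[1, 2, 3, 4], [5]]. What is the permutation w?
Reverse the RSK construction: for i from n down to 1, find the cell of Q containing i, remove the entry at that cell from P, and reverse-bump it up through P; the value ejected from row 1 is w(i).

Step i=5: Q has 5 at row 2, column 1; remove 3 from row 2 of P and reverse-bump: 3 enters row 1 and ejects 2. So w(5) = 2. P is now [[1, 3, 4, 5]].
Step i=4: Q has 4 at row 1, column 4; remove that cell from P, ejecting 5. So w(4) = 5. P is now [[1, 3, 4]].
Step i=3: Q has 3 at row 1, column 3; remove that cell from P, ejecting 4. So w(3) = 4. P is now [[1, 3]].
Step i=2: Q has 2 at row 1, column 2; remove that cell from P, ejecting 3. So w(2) = 3. P is now [[1]].
Step i=1: Q has 1 at row 1, column 1; remove that cell from P, ejecting 1. So w(1) = 1. P is now [].

So w = 1 3 4 5 2.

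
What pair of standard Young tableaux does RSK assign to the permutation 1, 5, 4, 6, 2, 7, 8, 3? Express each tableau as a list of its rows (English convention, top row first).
Insert each entry of the permutation into P by Schensted row insertion, recording in Q the position of each new cell.

After inserting 1: P = [[1]].
After inserting 5: P = [[1, 5]].
After inserting 4: P = [[1, 4], [5]].
After inserting 6: P = [[1, 4, 6], [5]].
After inserting 2: P = [[1, 2, 6], [4], [5]].
After inserting 7: P = [[1, 2, 6, 7], [4], [5]].
After inserting 8: P = [[1, 2, 6, 7, 8], [4], [5]].
After inserting 3: P = [[1, 2, 3, 7, 8], [4, 6], [5]].

So P = [[1, 2, 3, 7, 8], [4, 6], [5]], Q = [[1, 2, 4, 6, 7], [3, 8], [5]].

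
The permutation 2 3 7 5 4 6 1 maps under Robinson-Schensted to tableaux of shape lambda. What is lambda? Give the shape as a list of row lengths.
Row-insert each entry into an empty tableau.

After inserting 2: P = [[2]].
After inserting 3: P = [[2, 3]].
After inserting 7: P = [[2, 3, 7]].
After inserting 5: P = [[2, 3, 5], [7]].
After inserting 4: P = [[2, 3, 4], [5], [7]].
After inserting 6: P = [[2, 3, 4, 6], [5], [7]].
After inserting 1: P = [[1, 3, 4, 6], [2], [5], [7]].

The final insertion tableau P = [[1, 3, 4, 6], [2], [5], [7]] has shape [4, 1, 1, 1].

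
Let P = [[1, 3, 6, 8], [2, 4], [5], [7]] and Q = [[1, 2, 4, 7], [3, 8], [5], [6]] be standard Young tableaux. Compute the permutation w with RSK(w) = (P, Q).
2 7 5 6 4 1 8 3

Reverse the RSK construction: for i from n down to 1, find the cell of Q containing i, remove the entry at that cell from P, and reverse-bump it up through P; the value ejected from row 1 is w(i).

Step i=8: Q has 8 at row 2, column 2; remove 4 from row 2 of P and reverse-bump: 4 enters row 1 and ejects 3. So w(8) = 3. P is now [[1, 4, 6, 8], [2], [5], [7]].
Step i=7: Q has 7 at row 1, column 4; remove that cell from P, ejecting 8. So w(7) = 8. P is now [[1, 4, 6], [2], [5], [7]].
Step i=6: Q has 6 at row 4, column 1; remove 7 from row 4 of P and reverse-bump: 7 enters row 3 and ejects 5; 5 enters row 2 and ejects 2; 2 enters row 1 and ejects 1. So w(6) = 1. P is now [[2, 4, 6], [5], [7]].
Step i=5: Q has 5 at row 3, column 1; remove 7 from row 3 of P and reverse-bump: 7 enters row 2 and ejects 5; 5 enters row 1 and ejects 4. So w(5) = 4. P is now [[2, 5, 6], [7]].
Step i=4: Q has 4 at row 1, column 3; remove that cell from P, ejecting 6. So w(4) = 6. P is now [[2, 5], [7]].
Step i=3: Q has 3 at row 2, column 1; remove 7 from row 2 of P and reverse-bump: 7 enters row 1 and ejects 5. So w(3) = 5. P is now [[2, 7]].
Step i=2: Q has 2 at row 1, column 2; remove that cell from P, ejecting 7. So w(2) = 7. P is now [[2]].
Step i=1: Q has 1 at row 1, column 1; remove that cell from P, ejecting 2. So w(1) = 2. P is now [].

So w = 2 7 5 6 4 1 8 3.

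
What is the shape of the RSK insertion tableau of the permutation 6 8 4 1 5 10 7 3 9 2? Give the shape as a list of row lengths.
[4, 3, 2, 1]

Row-insert each entry into an empty tableau.

After inserting 6: P = [[6]].
After inserting 8: P = [[6, 8]].
After inserting 4: P = [[4, 8], [6]].
After inserting 1: P = [[1, 8], [4], [6]].
After inserting 5: P = [[1, 5], [4, 8], [6]].
After inserting 10: P = [[1, 5, 10], [4, 8], [6]].
After inserting 7: P = [[1, 5, 7], [4, 8, 10], [6]].
After inserting 3: P = [[1, 3, 7], [4, 5, 10], [6, 8]].
After inserting 9: P = [[1, 3, 7, 9], [4, 5, 10], [6, 8]].
After inserting 2: P = [[1, 2, 7, 9], [3, 5, 10], [4, 8], [6]].

The final insertion tableau P = [[1, 2, 7, 9], [3, 5, 10], [4, 8], [6]] has shape [4, 3, 2, 1].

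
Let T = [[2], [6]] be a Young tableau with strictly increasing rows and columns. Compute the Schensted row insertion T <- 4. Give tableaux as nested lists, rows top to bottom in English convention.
[[2, 4], [6]]

4 is larger than every entry of row 1, so it is appended to row 1. The new tableau is [[2, 4], [6]].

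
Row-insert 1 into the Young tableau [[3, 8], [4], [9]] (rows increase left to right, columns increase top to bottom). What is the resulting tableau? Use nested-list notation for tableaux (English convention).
In row 1, 1 replaces 3 (the leftmost entry greater than 1); 3 is bumped to row 2. In row 2, 3 replaces 4 (the leftmost entry greater than 3); 4 is bumped to row 3. In row 3, 4 replaces 9 (the leftmost entry greater than 4); 9 is bumped to row 4. 9 starts a new row 4. The new tableau is [[1, 8], [3], [4], [9]].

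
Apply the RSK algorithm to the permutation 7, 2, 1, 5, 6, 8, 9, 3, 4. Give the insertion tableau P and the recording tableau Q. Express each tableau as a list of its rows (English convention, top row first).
Insert each entry of the permutation into P by Schensted row insertion, recording in Q the position of each new cell.

Insert 7: appended to row 1. P = [[7]], Q = [[1]].
Insert 2: 2 bumps 7 from row 1; 7 starts row 2. P = [[2], [7]], Q = [[1], [2]].
Insert 1: 1 bumps 2 from row 1; 2 bumps 7 from row 2; 7 starts row 3. P = [[1], [2], [7]], Q = [[1], [2], [3]].
Insert 5: appended to row 1. P = [[1, 5], [2], [7]], Q = [[1, 4], [2], [3]].
Insert 6: appended to row 1. P = [[1, 5, 6], [2], [7]], Q = [[1, 4, 5], [2], [3]].
Insert 8: appended to row 1. P = [[1, 5, 6, 8], [2], [7]], Q = [[1, 4, 5, 6], [2], [3]].
Insert 9: appended to row 1. P = [[1, 5, 6, 8, 9], [2], [7]], Q = [[1, 4, 5, 6, 7], [2], [3]].
Insert 3: 3 bumps 5 from row 1; 5 appends to row 2. P = [[1, 3, 6, 8, 9], [2, 5], [7]], Q = [[1, 4, 5, 6, 7], [2, 8], [3]].
Insert 4: 4 bumps 6 from row 1; 6 appends to row 2. P = [[1, 3, 4, 8, 9], [2, 5, 6], [7]], Q = [[1, 4, 5, 6, 7], [2, 8, 9], [3]].

So P = [[1, 3, 4, 8, 9], [2, 5, 6], [7]], Q = [[1, 4, 5, 6, 7], [2, 8, 9], [3]].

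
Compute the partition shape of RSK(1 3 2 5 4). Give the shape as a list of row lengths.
[3, 2]

RSK row insertion gives P = [[1, 2, 4], [3, 5]], which has shape [3, 2].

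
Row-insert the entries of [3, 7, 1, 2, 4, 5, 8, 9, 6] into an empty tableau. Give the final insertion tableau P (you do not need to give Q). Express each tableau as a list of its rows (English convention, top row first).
P = [[1, 2, 4, 5, 6, 9], [3, 7, 8]]

Insert 3: appended to row 1. P = [[3]].
Insert 7: appended to row 1. P = [[3, 7]].
Insert 1: 1 bumps 3 from row 1; 3 starts row 2. P = [[1, 7], [3]].
Insert 2: 2 bumps 7 from row 1; 7 appends to row 2. P = [[1, 2], [3, 7]].
Insert 4: appended to row 1. P = [[1, 2, 4], [3, 7]].
Insert 5: appended to row 1. P = [[1, 2, 4, 5], [3, 7]].
Insert 8: appended to row 1. P = [[1, 2, 4, 5, 8], [3, 7]].
Insert 9: appended to row 1. P = [[1, 2, 4, 5, 8, 9], [3, 7]].
Insert 6: 6 bumps 8 from row 1; 8 appends to row 2. P = [[1, 2, 4, 5, 6, 9], [3, 7, 8]].

So P = [[1, 2, 4, 5, 6, 9], [3, 7, 8]].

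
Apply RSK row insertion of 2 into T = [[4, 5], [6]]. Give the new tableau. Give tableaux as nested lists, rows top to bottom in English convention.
In row 1, 2 replaces 4 (the leftmost entry greater than 2); 4 is bumped to row 2. In row 2, 4 replaces 6 (the leftmost entry greater than 4); 6 is bumped to row 3. 6 starts a new row 3. The new tableau is [[2, 5], [4], [6]].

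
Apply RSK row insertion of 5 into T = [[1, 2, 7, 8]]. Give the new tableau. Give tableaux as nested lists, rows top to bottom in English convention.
[[1, 2, 5, 8], [7]]

In row 1, 5 replaces 7 (the leftmost entry greater than 5); 7 is bumped to row 2. 7 starts a new row 2. The new tableau is [[1, 2, 5, 8], [7]].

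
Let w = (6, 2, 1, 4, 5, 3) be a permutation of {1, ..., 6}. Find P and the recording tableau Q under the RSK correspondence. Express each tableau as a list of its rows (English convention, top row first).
Insert each entry of the permutation into P by Schensted row insertion, recording in Q the position of each new cell.

Insert 6: appended to row 1. P = [[6]].
Insert 2: 2 bumps 6 from row 1; 6 starts row 2. P = [[2], [6]].
Insert 1: 1 bumps 2 from row 1; 2 bumps 6 from row 2; 6 starts row 3. P = [[1], [2], [6]].
Insert 4: appended to row 1. P = [[1, 4], [2], [6]].
Insert 5: appended to row 1. P = [[1, 4, 5], [2], [6]].
Insert 3: 3 bumps 4 from row 1; 4 appends to row 2. P = [[1, 3, 5], [2, 4], [6]].

So P = [[1, 3, 5], [2, 4], [6]], Q = [[1, 4, 5], [2, 6], [3]].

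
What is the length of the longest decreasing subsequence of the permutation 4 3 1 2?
3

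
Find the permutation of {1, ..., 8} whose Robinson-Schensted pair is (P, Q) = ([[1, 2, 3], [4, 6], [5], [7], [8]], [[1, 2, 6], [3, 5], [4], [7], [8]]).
Reverse RSK: for i = n, n-1, ..., 1, locate i in Q, remove the corresponding corner cell from P, and reverse-bump its entry up through P; the value ejected from row 1 is w(i).

So w = 5 8 7 1 2 6 4 3.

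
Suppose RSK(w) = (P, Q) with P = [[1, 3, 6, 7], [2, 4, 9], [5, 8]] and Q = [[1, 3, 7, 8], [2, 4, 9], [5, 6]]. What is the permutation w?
5 2 8 4 1 3 6 9 7

Reverse the RSK construction: for i from n down to 1, find the cell of Q containing i, remove the entry at that cell from P, and reverse-bump it up through P; the value ejected from row 1 is w(i).

Step i=9: Q has 9 at row 2, column 3; remove 9 from row 2 of P and reverse-bump: 9 enters row 1 and ejects 7. So w(9) = 7. P is now [[1, 3, 6, 9], [2, 4], [5, 8]].
Step i=8: Q has 8 at row 1, column 4; remove that cell from P, ejecting 9. So w(8) = 9. P is now [[1, 3, 6], [2, 4], [5, 8]].
Step i=7: Q has 7 at row 1, column 3; remove that cell from P, ejecting 6. So w(7) = 6. P is now [[1, 3], [2, 4], [5, 8]].
Step i=6: Q has 6 at row 3, column 2; remove 8 from row 3 of P and reverse-bump: 8 enters row 2 and ejects 4; 4 enters row 1 and ejects 3. So w(6) = 3. P is now [[1, 4], [2, 8], [5]].
Step i=5: Q has 5 at row 3, column 1; remove 5 from row 3 of P and reverse-bump: 5 enters row 2 and ejects 2; 2 enters row 1 and ejects 1. So w(5) = 1. P is now [[2, 4], [5, 8]].
Step i=4: Q has 4 at row 2, column 2; remove 8 from row 2 of P and reverse-bump: 8 enters row 1 and ejects 4. So w(4) = 4. P is now [[2, 8], [5]].
Step i=3: Q has 3 at row 1, column 2; remove that cell from P, ejecting 8. So w(3) = 8. P is now [[2], [5]].
Step i=2: Q has 2 at row 2, column 1; remove 5 from row 2 of P and reverse-bump: 5 enters row 1 and ejects 2. So w(2) = 2. P is now [[5]].
Step i=1: Q has 1 at row 1, column 1; remove that cell from P, ejecting 5. So w(1) = 5. P is now [].

So w = 5 2 8 4 1 3 6 9 7.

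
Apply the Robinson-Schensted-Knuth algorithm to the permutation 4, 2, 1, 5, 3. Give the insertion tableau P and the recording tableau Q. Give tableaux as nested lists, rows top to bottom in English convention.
P = [[1, 3], [2, 5], [4]], Q = [[1, 4], [2, 5], [3]]

Insert each entry of the permutation into P by Schensted row insertion, recording in Q the position of each new cell.

Insert 4: appended to row 1. P = [[4]].
Insert 2: 2 bumps 4 from row 1; 4 starts row 2. P = [[2], [4]].
Insert 1: 1 bumps 2 from row 1; 2 bumps 4 from row 2; 4 starts row 3. P = [[1], [2], [4]].
Insert 5: appended to row 1. P = [[1, 5], [2], [4]].
Insert 3: 3 bumps 5 from row 1; 5 appends to row 2. P = [[1, 3], [2, 5], [4]].

So P = [[1, 3], [2, 5], [4]], Q = [[1, 4], [2, 5], [3]].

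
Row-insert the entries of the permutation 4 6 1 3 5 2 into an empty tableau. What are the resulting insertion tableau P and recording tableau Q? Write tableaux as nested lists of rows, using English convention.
P = [[1, 2, 5], [3, 6], [4]], Q = [[1, 2, 5], [3, 4], [6]]

Insert each entry of the permutation into P by Schensted row insertion, recording in Q the position of each new cell.

Insert 4: appended to row 1. P = [[4]].
Insert 6: appended to row 1. P = [[4, 6]].
Insert 1: 1 bumps 4 from row 1; 4 starts row 2. P = [[1, 6], [4]].
Insert 3: 3 bumps 6 from row 1; 6 appends to row 2. P = [[1, 3], [4, 6]].
Insert 5: appended to row 1. P = [[1, 3, 5], [4, 6]].
Insert 2: 2 bumps 3 from row 1; 3 bumps 4 from row 2; 4 starts row 3. P = [[1, 2, 5], [3, 6], [4]].

So P = [[1, 2, 5], [3, 6], [4]], Q = [[1, 2, 5], [3, 4], [6]].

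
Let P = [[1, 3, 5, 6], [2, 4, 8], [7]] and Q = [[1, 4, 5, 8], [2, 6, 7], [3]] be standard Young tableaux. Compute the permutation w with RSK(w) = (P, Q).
Reverse the RSK construction: for i from n down to 1, find the cell of Q containing i, remove the entry at that cell from P, and reverse-bump it up through P; the value ejected from row 1 is w(i).

Step i=8: Q has 8 at row 1, column 4; remove that cell from P, ejecting 6. So w(8) = 6. P is now [[1, 3, 5], [2, 4, 8], [7]].
Step i=7: Q has 7 at row 2, column 3; remove 8 from row 2 of P and reverse-bump: 8 enters row 1 and ejects 5. So w(7) = 5. P is now [[1, 3, 8], [2, 4], [7]].
Step i=6: Q has 6 at row 2, column 2; remove 4 from row 2 of P and reverse-bump: 4 enters row 1 and ejects 3. So w(6) = 3. P is now [[1, 4, 8], [2], [7]].
Step i=5: Q has 5 at row 1, column 3; remove that cell from P, ejecting 8. So w(5) = 8. P is now [[1, 4], [2], [7]].
Step i=4: Q has 4 at row 1, column 2; remove that cell from P, ejecting 4. So w(4) = 4. P is now [[1], [2], [7]].
Step i=3: Q has 3 at row 3, column 1; remove 7 from row 3 of P and reverse-bump: 7 enters row 2 and ejects 2; 2 enters row 1 and ejects 1. So w(3) = 1. P is now [[2], [7]].
Step i=2: Q has 2 at row 2, column 1; remove 7 from row 2 of P and reverse-bump: 7 enters row 1 and ejects 2. So w(2) = 2. P is now [[7]].
Step i=1: Q has 1 at row 1, column 1; remove that cell from P, ejecting 7. So w(1) = 7. P is now [].

So w = 7 2 1 4 8 3 5 6.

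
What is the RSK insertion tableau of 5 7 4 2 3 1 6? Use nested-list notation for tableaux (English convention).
Insert 5: appended to row 1. P = [[5]].
Insert 7: appended to row 1. P = [[5, 7]].
Insert 4: 4 bumps 5 from row 1; 5 starts row 2. P = [[4, 7], [5]].
Insert 2: 2 bumps 4 from row 1; 4 bumps 5 from row 2; 5 starts row 3. P = [[2, 7], [4], [5]].
Insert 3: 3 bumps 7 from row 1; 7 appends to row 2. P = [[2, 3], [4, 7], [5]].
Insert 1: 1 bumps 2 from row 1; 2 bumps 4 from row 2; 4 bumps 5 from row 3; 5 starts row 4. P = [[1, 3], [2, 7], [4], [5]].
Insert 6: appended to row 1. P = [[1, 3, 6], [2, 7], [4], [5]].

So P = [[1, 3, 6], [2, 7], [4], [5]].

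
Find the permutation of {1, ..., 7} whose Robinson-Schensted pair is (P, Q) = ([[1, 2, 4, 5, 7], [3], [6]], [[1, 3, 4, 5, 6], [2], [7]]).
6 1 3 4 5 7 2

Reverse the RSK construction: for i from n down to 1, find the cell of Q containing i, remove the entry at that cell from P, and reverse-bump it up through P; the value ejected from row 1 is w(i).

Step i=7: Q has 7 at row 3, column 1; remove 6 from row 3 of P and reverse-bump: 6 enters row 2 and ejects 3; 3 enters row 1 and ejects 2. So w(7) = 2. P is now [[1, 3, 4, 5, 7], [6]].
Step i=6: Q has 6 at row 1, column 5; remove that cell from P, ejecting 7. So w(6) = 7. P is now [[1, 3, 4, 5], [6]].
Step i=5: Q has 5 at row 1, column 4; remove that cell from P, ejecting 5. So w(5) = 5. P is now [[1, 3, 4], [6]].
Step i=4: Q has 4 at row 1, column 3; remove that cell from P, ejecting 4. So w(4) = 4. P is now [[1, 3], [6]].
Step i=3: Q has 3 at row 1, column 2; remove that cell from P, ejecting 3. So w(3) = 3. P is now [[1], [6]].
Step i=2: Q has 2 at row 2, column 1; remove 6 from row 2 of P and reverse-bump: 6 enters row 1 and ejects 1. So w(2) = 1. P is now [[6]].
Step i=1: Q has 1 at row 1, column 1; remove that cell from P, ejecting 6. So w(1) = 6. P is now [].

So w = 6 1 3 4 5 7 2.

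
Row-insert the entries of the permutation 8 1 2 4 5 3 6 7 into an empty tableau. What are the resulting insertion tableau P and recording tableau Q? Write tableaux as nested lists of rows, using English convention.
P = [[1, 2, 3, 5, 6, 7], [4], [8]], Q = [[1, 3, 4, 5, 7, 8], [2], [6]]

Insert each entry of the permutation into P by Schensted row insertion, recording in Q the position of each new cell.

After inserting 8: P = [[8]].
After inserting 1: P = [[1], [8]].
After inserting 2: P = [[1, 2], [8]].
After inserting 4: P = [[1, 2, 4], [8]].
After inserting 5: P = [[1, 2, 4, 5], [8]].
After inserting 3: P = [[1, 2, 3, 5], [4], [8]].
After inserting 6: P = [[1, 2, 3, 5, 6], [4], [8]].
After inserting 7: P = [[1, 2, 3, 5, 6, 7], [4], [8]].

So P = [[1, 2, 3, 5, 6, 7], [4], [8]], Q = [[1, 3, 4, 5, 7, 8], [2], [6]].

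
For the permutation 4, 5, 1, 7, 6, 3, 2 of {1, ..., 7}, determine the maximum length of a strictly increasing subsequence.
3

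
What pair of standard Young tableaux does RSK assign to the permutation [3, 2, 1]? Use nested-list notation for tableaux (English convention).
P = [[1], [2], [3]], Q = [[1], [2], [3]]

Insert each entry of the permutation into P by Schensted row insertion, recording in Q the position of each new cell.

Insert 3: appended to row 1. P = [[3]].
Insert 2: 2 bumps 3 from row 1; 3 starts row 2. P = [[2], [3]].
Insert 1: 1 bumps 2 from row 1; 2 bumps 3 from row 2; 3 starts row 3. P = [[1], [2], [3]].

So P = [[1], [2], [3]], Q = [[1], [2], [3]].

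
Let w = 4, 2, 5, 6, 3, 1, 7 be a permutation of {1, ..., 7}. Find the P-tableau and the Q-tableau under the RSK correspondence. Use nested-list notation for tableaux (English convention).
P = [[1, 3, 6, 7], [2, 5], [4]], Q = [[1, 3, 4, 7], [2, 5], [6]]

Insert each entry of the permutation into P by Schensted row insertion, recording in Q the position of each new cell.

Insert 4: appended to row 1. P = [[4]].
Insert 2: 2 bumps 4 from row 1; 4 starts row 2. P = [[2], [4]].
Insert 5: appended to row 1. P = [[2, 5], [4]].
Insert 6: appended to row 1. P = [[2, 5, 6], [4]].
Insert 3: 3 bumps 5 from row 1; 5 appends to row 2. P = [[2, 3, 6], [4, 5]].
Insert 1: 1 bumps 2 from row 1; 2 bumps 4 from row 2; 4 starts row 3. P = [[1, 3, 6], [2, 5], [4]].
Insert 7: appended to row 1. P = [[1, 3, 6, 7], [2, 5], [4]].

So P = [[1, 3, 6, 7], [2, 5], [4]], Q = [[1, 3, 4, 7], [2, 5], [6]].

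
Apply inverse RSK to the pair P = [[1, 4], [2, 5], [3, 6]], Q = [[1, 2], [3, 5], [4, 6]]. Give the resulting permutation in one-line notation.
Reverse the RSK construction: for i from n down to 1, find the cell of Q containing i, remove the entry at that cell from P, and reverse-bump it up through P; the value ejected from row 1 is w(i).

Step i=6: Q has 6 at row 3, column 2; remove 6 from row 3 of P and reverse-bump: 6 enters row 2 and ejects 5; 5 enters row 1 and ejects 4. So w(6) = 4. P is now [[1, 5], [2, 6], [3]].
Step i=5: Q has 5 at row 2, column 2; remove 6 from row 2 of P and reverse-bump: 6 enters row 1 and ejects 5. So w(5) = 5. P is now [[1, 6], [2], [3]].
Step i=4: Q has 4 at row 3, column 1; remove 3 from row 3 of P and reverse-bump: 3 enters row 2 and ejects 2; 2 enters row 1 and ejects 1. So w(4) = 1. P is now [[2, 6], [3]].
Step i=3: Q has 3 at row 2, column 1; remove 3 from row 2 of P and reverse-bump: 3 enters row 1 and ejects 2. So w(3) = 2. P is now [[3, 6]].
Step i=2: Q has 2 at row 1, column 2; remove that cell from P, ejecting 6. So w(2) = 6. P is now [[3]].
Step i=1: Q has 1 at row 1, column 1; remove that cell from P, ejecting 3. So w(1) = 3. P is now [].

So w = 3 6 2 1 5 4.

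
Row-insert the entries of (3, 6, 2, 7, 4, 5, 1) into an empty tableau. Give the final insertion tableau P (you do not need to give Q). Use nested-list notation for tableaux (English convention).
After inserting 3: P = [[3]].
After inserting 6: P = [[3, 6]].
After inserting 2: P = [[2, 6], [3]].
After inserting 7: P = [[2, 6, 7], [3]].
After inserting 4: P = [[2, 4, 7], [3, 6]].
After inserting 5: P = [[2, 4, 5], [3, 6, 7]].
After inserting 1: P = [[1, 4, 5], [2, 6, 7], [3]].

So P = [[1, 4, 5], [2, 6, 7], [3]].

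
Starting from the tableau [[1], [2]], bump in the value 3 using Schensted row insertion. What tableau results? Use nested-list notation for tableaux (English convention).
3 is larger than every entry of row 1, so it is appended to row 1. The new tableau is [[1, 3], [2]].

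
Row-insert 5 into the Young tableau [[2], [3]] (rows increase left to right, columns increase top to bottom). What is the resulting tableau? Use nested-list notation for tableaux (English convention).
5 is larger than every entry of row 1, so it is appended to row 1. The new tableau is [[2, 5], [3]].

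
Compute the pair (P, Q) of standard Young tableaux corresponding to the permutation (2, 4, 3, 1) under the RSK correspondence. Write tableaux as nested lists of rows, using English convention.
Insert each entry of the permutation into P by Schensted row insertion, recording in Q the position of each new cell.

Insert 2: appended to row 1. P = [[2]], Q = [[1]].
Insert 4: appended to row 1. P = [[2, 4]], Q = [[1, 2]].
Insert 3: 3 bumps 4 from row 1; 4 starts row 2. P = [[2, 3], [4]], Q = [[1, 2], [3]].
Insert 1: 1 bumps 2 from row 1; 2 bumps 4 from row 2; 4 starts row 3. P = [[1, 3], [2], [4]], Q = [[1, 2], [3], [4]].

So P = [[1, 3], [2], [4]], Q = [[1, 2], [3], [4]].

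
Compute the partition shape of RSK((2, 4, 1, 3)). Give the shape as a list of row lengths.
[2, 2]

RSK row insertion gives P = [[1, 3], [2, 4]], which has shape [2, 2].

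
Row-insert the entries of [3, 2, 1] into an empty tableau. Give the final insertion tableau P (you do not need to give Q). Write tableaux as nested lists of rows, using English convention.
Insert 3: appended to row 1. P = [[3]].
Insert 2: 2 bumps 3 from row 1; 3 starts row 2. P = [[2], [3]].
Insert 1: 1 bumps 2 from row 1; 2 bumps 3 from row 2; 3 starts row 3. P = [[1], [2], [3]].

So P = [[1], [2], [3]].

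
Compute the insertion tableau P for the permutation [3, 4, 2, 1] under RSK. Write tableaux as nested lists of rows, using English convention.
P = [[1, 4], [2], [3]]

Insert 3: appended to row 1. P = [[3]].
Insert 4: appended to row 1. P = [[3, 4]].
Insert 2: 2 bumps 3 from row 1; 3 starts row 2. P = [[2, 4], [3]].
Insert 1: 1 bumps 2 from row 1; 2 bumps 3 from row 2; 3 starts row 3. P = [[1, 4], [2], [3]].

So P = [[1, 4], [2], [3]].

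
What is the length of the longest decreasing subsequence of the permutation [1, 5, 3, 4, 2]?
3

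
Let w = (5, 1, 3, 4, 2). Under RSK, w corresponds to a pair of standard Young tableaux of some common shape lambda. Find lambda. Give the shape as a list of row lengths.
RSK row insertion gives P = [[1, 2, 4], [3], [5]], which has shape [3, 1, 1].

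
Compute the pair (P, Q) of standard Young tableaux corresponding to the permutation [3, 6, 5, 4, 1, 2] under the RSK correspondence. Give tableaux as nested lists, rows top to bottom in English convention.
P = [[1, 2], [3, 4], [5], [6]], Q = [[1, 2], [3, 6], [4], [5]]

Insert each entry of the permutation into P by Schensted row insertion, recording in Q the position of each new cell.

Insert 3: appended to row 1. P = [[3]], Q = [[1]].
Insert 6: appended to row 1. P = [[3, 6]], Q = [[1, 2]].
Insert 5: 5 bumps 6 from row 1; 6 starts row 2. P = [[3, 5], [6]], Q = [[1, 2], [3]].
Insert 4: 4 bumps 5 from row 1; 5 bumps 6 from row 2; 6 starts row 3. P = [[3, 4], [5], [6]], Q = [[1, 2], [3], [4]].
Insert 1: 1 bumps 3 from row 1; 3 bumps 5 from row 2; 5 bumps 6 from row 3; 6 starts row 4. P = [[1, 4], [3], [5], [6]], Q = [[1, 2], [3], [4], [5]].
Insert 2: 2 bumps 4 from row 1; 4 appends to row 2. P = [[1, 2], [3, 4], [5], [6]], Q = [[1, 2], [3, 6], [4], [5]].

So P = [[1, 2], [3, 4], [5], [6]], Q = [[1, 2], [3, 6], [4], [5]].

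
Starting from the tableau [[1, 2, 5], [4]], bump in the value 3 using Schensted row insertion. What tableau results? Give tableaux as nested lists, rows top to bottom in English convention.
[[1, 2, 3], [4, 5]]

In row 1, 3 replaces 5 (the leftmost entry greater than 3); 5 is bumped to row 2. 5 is appended to row 2. The new tableau is [[1, 2, 3], [4, 5]].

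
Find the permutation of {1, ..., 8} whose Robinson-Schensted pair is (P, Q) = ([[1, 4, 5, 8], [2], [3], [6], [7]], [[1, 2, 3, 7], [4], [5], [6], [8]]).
3 4 7 6 5 2 8 1

Reverse the RSK construction: for i from n down to 1, find the cell of Q containing i, remove the entry at that cell from P, and reverse-bump it up through P; the value ejected from row 1 is w(i).

Step i=8: Q has 8 at row 5, column 1; remove 7 from row 5 of P and reverse-bump: 7 enters row 4 and ejects 6; 6 enters row 3 and ejects 3; 3 enters row 2 and ejects 2; 2 enters row 1 and ejects 1. So w(8) = 1. P is now [[2, 4, 5, 8], [3], [6], [7]].
Step i=7: Q has 7 at row 1, column 4; remove that cell from P, ejecting 8. So w(7) = 8. P is now [[2, 4, 5], [3], [6], [7]].
Step i=6: Q has 6 at row 4, column 1; remove 7 from row 4 of P and reverse-bump: 7 enters row 3 and ejects 6; 6 enters row 2 and ejects 3; 3 enters row 1 and ejects 2. So w(6) = 2. P is now [[3, 4, 5], [6], [7]].
Step i=5: Q has 5 at row 3, column 1; remove 7 from row 3 of P and reverse-bump: 7 enters row 2 and ejects 6; 6 enters row 1 and ejects 5. So w(5) = 5. P is now [[3, 4, 6], [7]].
Step i=4: Q has 4 at row 2, column 1; remove 7 from row 2 of P and reverse-bump: 7 enters row 1 and ejects 6. So w(4) = 6. P is now [[3, 4, 7]].
Step i=3: Q has 3 at row 1, column 3; remove that cell from P, ejecting 7. So w(3) = 7. P is now [[3, 4]].
Step i=2: Q has 2 at row 1, column 2; remove that cell from P, ejecting 4. So w(2) = 4. P is now [[3]].
Step i=1: Q has 1 at row 1, column 1; remove that cell from P, ejecting 3. So w(1) = 3. P is now [].

So w = 3 4 7 6 5 2 8 1.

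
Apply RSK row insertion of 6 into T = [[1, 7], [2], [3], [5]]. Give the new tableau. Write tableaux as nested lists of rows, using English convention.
[[1, 6], [2, 7], [3], [5]]

In row 1, 6 replaces 7 (the leftmost entry greater than 6); 7 is bumped to row 2. 7 is appended to row 2. The new tableau is [[1, 6], [2, 7], [3], [5]].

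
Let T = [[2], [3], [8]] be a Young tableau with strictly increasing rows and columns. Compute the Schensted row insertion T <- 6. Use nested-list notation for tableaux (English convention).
6 is larger than every entry of row 1, so it is appended to row 1. The new tableau is [[2, 6], [3], [8]].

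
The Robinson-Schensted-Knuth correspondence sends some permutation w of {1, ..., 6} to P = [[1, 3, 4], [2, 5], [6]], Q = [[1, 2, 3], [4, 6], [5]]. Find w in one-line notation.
Reverse the RSK construction: for i from n down to 1, find the cell of Q containing i, remove the entry at that cell from P, and reverse-bump it up through P; the value ejected from row 1 is w(i).

Step i=6: Q has 6 at row 2, column 2; remove 5 from row 2 of P and reverse-bump: 5 enters row 1 and ejects 4. So w(6) = 4. P is now [[1, 3, 5], [2], [6]].
Step i=5: Q has 5 at row 3, column 1; remove 6 from row 3 of P and reverse-bump: 6 enters row 2 and ejects 2; 2 enters row 1 and ejects 1. So w(5) = 1. P is now [[2, 3, 5], [6]].
Step i=4: Q has 4 at row 2, column 1; remove 6 from row 2 of P and reverse-bump: 6 enters row 1 and ejects 5. So w(4) = 5. P is now [[2, 3, 6]].
Step i=3: Q has 3 at row 1, column 3; remove that cell from P, ejecting 6. So w(3) = 6. P is now [[2, 3]].
Step i=2: Q has 2 at row 1, column 2; remove that cell from P, ejecting 3. So w(2) = 3. P is now [[2]].
Step i=1: Q has 1 at row 1, column 1; remove that cell from P, ejecting 2. So w(1) = 2. P is now [].

So w = 2 3 6 5 1 4.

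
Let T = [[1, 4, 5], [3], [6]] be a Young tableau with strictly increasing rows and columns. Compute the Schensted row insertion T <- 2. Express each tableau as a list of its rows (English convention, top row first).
In row 1, 2 replaces 4 (the leftmost entry greater than 2); 4 is bumped to row 2. 4 is appended to row 2. The new tableau is [[1, 2, 5], [3, 4], [6]].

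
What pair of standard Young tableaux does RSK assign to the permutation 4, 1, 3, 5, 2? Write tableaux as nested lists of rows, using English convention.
Insert each entry of the permutation into P by Schensted row insertion, recording in Q the position of each new cell.

After inserting 4: P = [[4]].
After inserting 1: P = [[1], [4]].
After inserting 3: P = [[1, 3], [4]].
After inserting 5: P = [[1, 3, 5], [4]].
After inserting 2: P = [[1, 2, 5], [3], [4]].

So P = [[1, 2, 5], [3], [4]], Q = [[1, 3, 4], [2], [5]].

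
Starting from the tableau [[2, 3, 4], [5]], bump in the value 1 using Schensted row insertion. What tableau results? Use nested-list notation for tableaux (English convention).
[[1, 3, 4], [2], [5]]

In row 1, 1 replaces 2 (the leftmost entry greater than 1); 2 is bumped to row 2. In row 2, 2 replaces 5 (the leftmost entry greater than 2); 5 is bumped to row 3. 5 starts a new row 3. The new tableau is [[1, 3, 4], [2], [5]].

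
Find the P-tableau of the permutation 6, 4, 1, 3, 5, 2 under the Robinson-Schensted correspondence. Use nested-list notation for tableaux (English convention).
Insert 6: appended to row 1. P = [[6]].
Insert 4: 4 bumps 6 from row 1; 6 starts row 2. P = [[4], [6]].
Insert 1: 1 bumps 4 from row 1; 4 bumps 6 from row 2; 6 starts row 3. P = [[1], [4], [6]].
Insert 3: appended to row 1. P = [[1, 3], [4], [6]].
Insert 5: appended to row 1. P = [[1, 3, 5], [4], [6]].
Insert 2: 2 bumps 3 from row 1; 3 bumps 4 from row 2; 4 bumps 6 from row 3; 6 starts row 4. P = [[1, 2, 5], [3], [4], [6]].

So P = [[1, 2, 5], [3], [4], [6]].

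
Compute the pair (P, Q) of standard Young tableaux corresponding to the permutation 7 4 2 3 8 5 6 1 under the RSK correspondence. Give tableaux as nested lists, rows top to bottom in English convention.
Insert each entry of the permutation into P by Schensted row insertion, recording in Q the position of each new cell.

Insert 7: appended to row 1. P = [[7]].
Insert 4: 4 bumps 7 from row 1; 7 starts row 2. P = [[4], [7]].
Insert 2: 2 bumps 4 from row 1; 4 bumps 7 from row 2; 7 starts row 3. P = [[2], [4], [7]].
Insert 3: appended to row 1. P = [[2, 3], [4], [7]].
Insert 8: appended to row 1. P = [[2, 3, 8], [4], [7]].
Insert 5: 5 bumps 8 from row 1; 8 appends to row 2. P = [[2, 3, 5], [4, 8], [7]].
Insert 6: appended to row 1. P = [[2, 3, 5, 6], [4, 8], [7]].
Insert 1: 1 bumps 2 from row 1; 2 bumps 4 from row 2; 4 bumps 7 from row 3; 7 starts row 4. P = [[1, 3, 5, 6], [2, 8], [4], [7]].

So P = [[1, 3, 5, 6], [2, 8], [4], [7]], Q = [[1, 4, 5, 7], [2, 6], [3], [8]].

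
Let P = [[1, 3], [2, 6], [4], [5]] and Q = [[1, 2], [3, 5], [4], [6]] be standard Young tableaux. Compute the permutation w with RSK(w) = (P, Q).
5 6 4 2 3 1

Reverse the RSK construction: for i from n down to 1, find the cell of Q containing i, remove the entry at that cell from P, and reverse-bump it up through P; the value ejected from row 1 is w(i).

Step i=6: Q has 6 at row 4, column 1; remove 5 from row 4 of P and reverse-bump: 5 enters row 3 and ejects 4; 4 enters row 2 and ejects 2; 2 enters row 1 and ejects 1. So w(6) = 1. P is now [[2, 3], [4, 6], [5]].
Step i=5: Q has 5 at row 2, column 2; remove 6 from row 2 of P and reverse-bump: 6 enters row 1 and ejects 3. So w(5) = 3. P is now [[2, 6], [4], [5]].
Step i=4: Q has 4 at row 3, column 1; remove 5 from row 3 of P and reverse-bump: 5 enters row 2 and ejects 4; 4 enters row 1 and ejects 2. So w(4) = 2. P is now [[4, 6], [5]].
Step i=3: Q has 3 at row 2, column 1; remove 5 from row 2 of P and reverse-bump: 5 enters row 1 and ejects 4. So w(3) = 4. P is now [[5, 6]].
Step i=2: Q has 2 at row 1, column 2; remove that cell from P, ejecting 6. So w(2) = 6. P is now [[5]].
Step i=1: Q has 1 at row 1, column 1; remove that cell from P, ejecting 5. So w(1) = 5. P is now [].

So w = 5 6 4 2 3 1.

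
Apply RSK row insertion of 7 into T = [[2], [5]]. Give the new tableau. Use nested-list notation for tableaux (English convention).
7 is larger than every entry of row 1, so it is appended to row 1. The new tableau is [[2, 7], [5]].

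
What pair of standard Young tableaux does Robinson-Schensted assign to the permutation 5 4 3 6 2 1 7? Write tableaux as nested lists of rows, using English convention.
P = [[1, 6, 7], [2], [3], [4], [5]], Q = [[1, 4, 7], [2], [3], [5], [6]]

Insert each entry of the permutation into P by Schensted row insertion, recording in Q the position of each new cell.

Insert 5: appended to row 1. P = [[5]].
Insert 4: 4 bumps 5 from row 1; 5 starts row 2. P = [[4], [5]].
Insert 3: 3 bumps 4 from row 1; 4 bumps 5 from row 2; 5 starts row 3. P = [[3], [4], [5]].
Insert 6: appended to row 1. P = [[3, 6], [4], [5]].
Insert 2: 2 bumps 3 from row 1; 3 bumps 4 from row 2; 4 bumps 5 from row 3; 5 starts row 4. P = [[2, 6], [3], [4], [5]].
Insert 1: 1 bumps 2 from row 1; 2 bumps 3 from row 2; 3 bumps 4 from row 3; 4 bumps 5 from row 4; 5 starts row 5. P = [[1, 6], [2], [3], [4], [5]].
Insert 7: appended to row 1. P = [[1, 6, 7], [2], [3], [4], [5]].

So P = [[1, 6, 7], [2], [3], [4], [5]], Q = [[1, 4, 7], [2], [3], [5], [6]].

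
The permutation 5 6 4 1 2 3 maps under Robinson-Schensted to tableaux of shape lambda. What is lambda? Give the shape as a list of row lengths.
RSK row insertion gives P = [[1, 2, 3], [4, 6], [5]], which has shape [3, 2, 1].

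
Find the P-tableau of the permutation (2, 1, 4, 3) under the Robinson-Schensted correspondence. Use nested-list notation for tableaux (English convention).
After inserting 2: P = [[2]].
After inserting 1: P = [[1], [2]].
After inserting 4: P = [[1, 4], [2]].
After inserting 3: P = [[1, 3], [2, 4]].

So P = [[1, 3], [2, 4]].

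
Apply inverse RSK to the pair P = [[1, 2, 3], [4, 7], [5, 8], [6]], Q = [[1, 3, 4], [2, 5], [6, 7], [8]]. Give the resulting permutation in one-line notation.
6 1 5 8 7 2 4 3

Reverse RSK: for i = n, n-1, ..., 1, locate i in Q, remove the corresponding corner cell from P, and reverse-bump its entry up through P; the value ejected from row 1 is w(i).

So w = 6 1 5 8 7 2 4 3.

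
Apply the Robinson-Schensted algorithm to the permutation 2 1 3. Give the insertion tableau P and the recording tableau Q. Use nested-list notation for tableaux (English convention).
Insert each entry of the permutation into P by Schensted row insertion, recording in Q the position of each new cell.

Insert 2: appended to row 1. P = [[2]].
Insert 1: 1 bumps 2 from row 1; 2 starts row 2. P = [[1], [2]].
Insert 3: appended to row 1. P = [[1, 3], [2]].

So P = [[1, 3], [2]], Q = [[1, 3], [2]].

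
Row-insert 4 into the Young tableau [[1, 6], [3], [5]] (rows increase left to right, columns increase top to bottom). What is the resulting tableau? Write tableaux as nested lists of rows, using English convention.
In row 1, 4 replaces 6 (the leftmost entry greater than 4); 6 is bumped to row 2. 6 is appended to row 2. The new tableau is [[1, 4], [3, 6], [5]].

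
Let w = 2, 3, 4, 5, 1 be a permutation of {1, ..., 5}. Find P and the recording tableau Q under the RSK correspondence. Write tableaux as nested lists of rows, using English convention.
P = [[1, 3, 4, 5], [2]], Q = [[1, 2, 3, 4], [5]]

Insert each entry of the permutation into P by Schensted row insertion, recording in Q the position of each new cell.

After inserting 2: P = [[2]].
After inserting 3: P = [[2, 3]].
After inserting 4: P = [[2, 3, 4]].
After inserting 5: P = [[2, 3, 4, 5]].
After inserting 1: P = [[1, 3, 4, 5], [2]].

So P = [[1, 3, 4, 5], [2]], Q = [[1, 2, 3, 4], [5]].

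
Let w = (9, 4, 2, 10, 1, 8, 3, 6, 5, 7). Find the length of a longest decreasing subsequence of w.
4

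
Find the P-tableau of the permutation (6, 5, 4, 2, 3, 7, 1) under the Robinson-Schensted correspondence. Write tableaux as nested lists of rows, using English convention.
P = [[1, 3, 7], [2], [4], [5], [6]]

After inserting 6: P = [[6]].
After inserting 5: P = [[5], [6]].
After inserting 4: P = [[4], [5], [6]].
After inserting 2: P = [[2], [4], [5], [6]].
After inserting 3: P = [[2, 3], [4], [5], [6]].
After inserting 7: P = [[2, 3, 7], [4], [5], [6]].
After inserting 1: P = [[1, 3, 7], [2], [4], [5], [6]].

So P = [[1, 3, 7], [2], [4], [5], [6]].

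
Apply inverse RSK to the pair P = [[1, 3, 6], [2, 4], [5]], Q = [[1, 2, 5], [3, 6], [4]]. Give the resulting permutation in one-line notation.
Reverse the RSK construction: for i from n down to 1, find the cell of Q containing i, remove the entry at that cell from P, and reverse-bump it up through P; the value ejected from row 1 is w(i).

Step i=6: Q has 6 at row 2, column 2; remove 4 from row 2 of P and reverse-bump: 4 enters row 1 and ejects 3. So w(6) = 3. P is now [[1, 4, 6], [2], [5]].
Step i=5: Q has 5 at row 1, column 3; remove that cell from P, ejecting 6. So w(5) = 6. P is now [[1, 4], [2], [5]].
Step i=4: Q has 4 at row 3, column 1; remove 5 from row 3 of P and reverse-bump: 5 enters row 2 and ejects 2; 2 enters row 1 and ejects 1. So w(4) = 1. P is now [[2, 4], [5]].
Step i=3: Q has 3 at row 2, column 1; remove 5 from row 2 of P and reverse-bump: 5 enters row 1 and ejects 4. So w(3) = 4. P is now [[2, 5]].
Step i=2: Q has 2 at row 1, column 2; remove that cell from P, ejecting 5. So w(2) = 5. P is now [[2]].
Step i=1: Q has 1 at row 1, column 1; remove that cell from P, ejecting 2. So w(1) = 2. P is now [].

So w = 2 5 4 1 6 3.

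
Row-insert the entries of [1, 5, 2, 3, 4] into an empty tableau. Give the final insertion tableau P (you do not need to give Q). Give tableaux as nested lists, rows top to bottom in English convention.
Insert 1: appended to row 1. P = [[1]].
Insert 5: appended to row 1. P = [[1, 5]].
Insert 2: 2 bumps 5 from row 1; 5 starts row 2. P = [[1, 2], [5]].
Insert 3: appended to row 1. P = [[1, 2, 3], [5]].
Insert 4: appended to row 1. P = [[1, 2, 3, 4], [5]].

So P = [[1, 2, 3, 4], [5]].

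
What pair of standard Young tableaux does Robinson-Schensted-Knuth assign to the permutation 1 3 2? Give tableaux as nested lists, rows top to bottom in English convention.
Insert each entry of the permutation into P by Schensted row insertion, recording in Q the position of each new cell.

After inserting 1: P = [[1]].
After inserting 3: P = [[1, 3]].
After inserting 2: P = [[1, 2], [3]].

So P = [[1, 2], [3]], Q = [[1, 2], [3]].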